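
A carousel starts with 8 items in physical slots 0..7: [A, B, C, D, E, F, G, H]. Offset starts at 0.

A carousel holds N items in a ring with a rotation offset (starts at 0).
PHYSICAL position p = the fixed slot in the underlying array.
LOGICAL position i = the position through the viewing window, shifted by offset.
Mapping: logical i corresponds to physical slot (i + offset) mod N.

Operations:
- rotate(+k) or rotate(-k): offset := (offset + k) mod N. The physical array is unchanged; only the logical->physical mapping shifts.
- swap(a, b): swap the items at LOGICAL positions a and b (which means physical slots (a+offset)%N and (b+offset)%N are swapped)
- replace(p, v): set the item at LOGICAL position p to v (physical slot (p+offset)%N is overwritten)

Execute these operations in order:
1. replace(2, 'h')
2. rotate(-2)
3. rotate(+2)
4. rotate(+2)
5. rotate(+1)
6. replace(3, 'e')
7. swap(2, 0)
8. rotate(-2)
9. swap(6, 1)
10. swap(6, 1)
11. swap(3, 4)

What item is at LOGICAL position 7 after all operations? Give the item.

After op 1 (replace(2, 'h')): offset=0, physical=[A,B,h,D,E,F,G,H], logical=[A,B,h,D,E,F,G,H]
After op 2 (rotate(-2)): offset=6, physical=[A,B,h,D,E,F,G,H], logical=[G,H,A,B,h,D,E,F]
After op 3 (rotate(+2)): offset=0, physical=[A,B,h,D,E,F,G,H], logical=[A,B,h,D,E,F,G,H]
After op 4 (rotate(+2)): offset=2, physical=[A,B,h,D,E,F,G,H], logical=[h,D,E,F,G,H,A,B]
After op 5 (rotate(+1)): offset=3, physical=[A,B,h,D,E,F,G,H], logical=[D,E,F,G,H,A,B,h]
After op 6 (replace(3, 'e')): offset=3, physical=[A,B,h,D,E,F,e,H], logical=[D,E,F,e,H,A,B,h]
After op 7 (swap(2, 0)): offset=3, physical=[A,B,h,F,E,D,e,H], logical=[F,E,D,e,H,A,B,h]
After op 8 (rotate(-2)): offset=1, physical=[A,B,h,F,E,D,e,H], logical=[B,h,F,E,D,e,H,A]
After op 9 (swap(6, 1)): offset=1, physical=[A,B,H,F,E,D,e,h], logical=[B,H,F,E,D,e,h,A]
After op 10 (swap(6, 1)): offset=1, physical=[A,B,h,F,E,D,e,H], logical=[B,h,F,E,D,e,H,A]
After op 11 (swap(3, 4)): offset=1, physical=[A,B,h,F,D,E,e,H], logical=[B,h,F,D,E,e,H,A]

Answer: A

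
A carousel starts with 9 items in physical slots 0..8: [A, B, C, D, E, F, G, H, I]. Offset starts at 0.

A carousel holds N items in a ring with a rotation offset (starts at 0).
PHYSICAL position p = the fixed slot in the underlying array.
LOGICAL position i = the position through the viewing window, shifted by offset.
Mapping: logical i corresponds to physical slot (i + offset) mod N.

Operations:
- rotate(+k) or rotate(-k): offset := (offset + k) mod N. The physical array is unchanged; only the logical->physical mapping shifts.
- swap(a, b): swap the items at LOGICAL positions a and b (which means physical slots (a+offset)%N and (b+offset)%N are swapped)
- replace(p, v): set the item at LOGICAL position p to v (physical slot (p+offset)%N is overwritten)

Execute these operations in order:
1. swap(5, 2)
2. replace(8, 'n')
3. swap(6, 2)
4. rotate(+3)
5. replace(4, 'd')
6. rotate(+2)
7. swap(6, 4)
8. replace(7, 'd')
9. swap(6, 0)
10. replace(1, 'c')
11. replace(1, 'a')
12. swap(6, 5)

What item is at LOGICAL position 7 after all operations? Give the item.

After op 1 (swap(5, 2)): offset=0, physical=[A,B,F,D,E,C,G,H,I], logical=[A,B,F,D,E,C,G,H,I]
After op 2 (replace(8, 'n')): offset=0, physical=[A,B,F,D,E,C,G,H,n], logical=[A,B,F,D,E,C,G,H,n]
After op 3 (swap(6, 2)): offset=0, physical=[A,B,G,D,E,C,F,H,n], logical=[A,B,G,D,E,C,F,H,n]
After op 4 (rotate(+3)): offset=3, physical=[A,B,G,D,E,C,F,H,n], logical=[D,E,C,F,H,n,A,B,G]
After op 5 (replace(4, 'd')): offset=3, physical=[A,B,G,D,E,C,F,d,n], logical=[D,E,C,F,d,n,A,B,G]
After op 6 (rotate(+2)): offset=5, physical=[A,B,G,D,E,C,F,d,n], logical=[C,F,d,n,A,B,G,D,E]
After op 7 (swap(6, 4)): offset=5, physical=[G,B,A,D,E,C,F,d,n], logical=[C,F,d,n,G,B,A,D,E]
After op 8 (replace(7, 'd')): offset=5, physical=[G,B,A,d,E,C,F,d,n], logical=[C,F,d,n,G,B,A,d,E]
After op 9 (swap(6, 0)): offset=5, physical=[G,B,C,d,E,A,F,d,n], logical=[A,F,d,n,G,B,C,d,E]
After op 10 (replace(1, 'c')): offset=5, physical=[G,B,C,d,E,A,c,d,n], logical=[A,c,d,n,G,B,C,d,E]
After op 11 (replace(1, 'a')): offset=5, physical=[G,B,C,d,E,A,a,d,n], logical=[A,a,d,n,G,B,C,d,E]
After op 12 (swap(6, 5)): offset=5, physical=[G,C,B,d,E,A,a,d,n], logical=[A,a,d,n,G,C,B,d,E]

Answer: d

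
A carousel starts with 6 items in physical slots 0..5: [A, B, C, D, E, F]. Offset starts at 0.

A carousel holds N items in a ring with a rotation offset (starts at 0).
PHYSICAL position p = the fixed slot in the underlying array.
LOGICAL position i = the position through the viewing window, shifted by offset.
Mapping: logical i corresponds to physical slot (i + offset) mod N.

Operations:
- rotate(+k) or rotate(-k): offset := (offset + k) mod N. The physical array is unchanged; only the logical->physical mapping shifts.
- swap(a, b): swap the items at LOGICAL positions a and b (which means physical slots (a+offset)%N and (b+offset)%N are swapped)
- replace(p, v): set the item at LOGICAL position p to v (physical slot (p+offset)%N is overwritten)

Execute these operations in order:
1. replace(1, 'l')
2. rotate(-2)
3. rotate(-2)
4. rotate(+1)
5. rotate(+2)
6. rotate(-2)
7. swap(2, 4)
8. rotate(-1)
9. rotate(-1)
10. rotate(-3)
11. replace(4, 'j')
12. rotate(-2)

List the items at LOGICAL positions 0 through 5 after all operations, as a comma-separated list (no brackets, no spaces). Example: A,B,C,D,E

After op 1 (replace(1, 'l')): offset=0, physical=[A,l,C,D,E,F], logical=[A,l,C,D,E,F]
After op 2 (rotate(-2)): offset=4, physical=[A,l,C,D,E,F], logical=[E,F,A,l,C,D]
After op 3 (rotate(-2)): offset=2, physical=[A,l,C,D,E,F], logical=[C,D,E,F,A,l]
After op 4 (rotate(+1)): offset=3, physical=[A,l,C,D,E,F], logical=[D,E,F,A,l,C]
After op 5 (rotate(+2)): offset=5, physical=[A,l,C,D,E,F], logical=[F,A,l,C,D,E]
After op 6 (rotate(-2)): offset=3, physical=[A,l,C,D,E,F], logical=[D,E,F,A,l,C]
After op 7 (swap(2, 4)): offset=3, physical=[A,F,C,D,E,l], logical=[D,E,l,A,F,C]
After op 8 (rotate(-1)): offset=2, physical=[A,F,C,D,E,l], logical=[C,D,E,l,A,F]
After op 9 (rotate(-1)): offset=1, physical=[A,F,C,D,E,l], logical=[F,C,D,E,l,A]
After op 10 (rotate(-3)): offset=4, physical=[A,F,C,D,E,l], logical=[E,l,A,F,C,D]
After op 11 (replace(4, 'j')): offset=4, physical=[A,F,j,D,E,l], logical=[E,l,A,F,j,D]
After op 12 (rotate(-2)): offset=2, physical=[A,F,j,D,E,l], logical=[j,D,E,l,A,F]

Answer: j,D,E,l,A,F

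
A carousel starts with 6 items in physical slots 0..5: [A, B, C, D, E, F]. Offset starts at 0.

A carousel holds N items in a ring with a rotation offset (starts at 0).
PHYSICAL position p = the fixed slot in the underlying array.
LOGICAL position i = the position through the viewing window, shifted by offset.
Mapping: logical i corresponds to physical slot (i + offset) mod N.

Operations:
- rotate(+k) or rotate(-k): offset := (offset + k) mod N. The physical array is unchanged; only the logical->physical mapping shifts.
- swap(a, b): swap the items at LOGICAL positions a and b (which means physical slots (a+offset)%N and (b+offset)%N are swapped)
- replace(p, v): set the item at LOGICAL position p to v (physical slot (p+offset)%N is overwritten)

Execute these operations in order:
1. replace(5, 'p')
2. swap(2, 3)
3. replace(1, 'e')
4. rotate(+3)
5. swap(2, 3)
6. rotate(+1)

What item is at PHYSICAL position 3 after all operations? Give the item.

After op 1 (replace(5, 'p')): offset=0, physical=[A,B,C,D,E,p], logical=[A,B,C,D,E,p]
After op 2 (swap(2, 3)): offset=0, physical=[A,B,D,C,E,p], logical=[A,B,D,C,E,p]
After op 3 (replace(1, 'e')): offset=0, physical=[A,e,D,C,E,p], logical=[A,e,D,C,E,p]
After op 4 (rotate(+3)): offset=3, physical=[A,e,D,C,E,p], logical=[C,E,p,A,e,D]
After op 5 (swap(2, 3)): offset=3, physical=[p,e,D,C,E,A], logical=[C,E,A,p,e,D]
After op 6 (rotate(+1)): offset=4, physical=[p,e,D,C,E,A], logical=[E,A,p,e,D,C]

Answer: C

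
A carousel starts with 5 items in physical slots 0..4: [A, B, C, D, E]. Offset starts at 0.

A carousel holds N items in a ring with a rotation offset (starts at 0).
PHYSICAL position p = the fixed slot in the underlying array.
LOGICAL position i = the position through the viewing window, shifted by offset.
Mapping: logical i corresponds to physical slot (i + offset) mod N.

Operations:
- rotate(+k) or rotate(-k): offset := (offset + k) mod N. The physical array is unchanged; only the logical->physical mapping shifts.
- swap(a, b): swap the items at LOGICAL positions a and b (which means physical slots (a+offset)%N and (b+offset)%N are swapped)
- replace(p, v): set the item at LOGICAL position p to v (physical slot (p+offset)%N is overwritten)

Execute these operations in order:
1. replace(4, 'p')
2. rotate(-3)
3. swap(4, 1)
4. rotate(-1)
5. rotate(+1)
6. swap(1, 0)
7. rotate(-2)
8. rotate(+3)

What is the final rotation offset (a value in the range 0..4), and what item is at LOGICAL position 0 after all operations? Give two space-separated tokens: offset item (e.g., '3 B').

After op 1 (replace(4, 'p')): offset=0, physical=[A,B,C,D,p], logical=[A,B,C,D,p]
After op 2 (rotate(-3)): offset=2, physical=[A,B,C,D,p], logical=[C,D,p,A,B]
After op 3 (swap(4, 1)): offset=2, physical=[A,D,C,B,p], logical=[C,B,p,A,D]
After op 4 (rotate(-1)): offset=1, physical=[A,D,C,B,p], logical=[D,C,B,p,A]
After op 5 (rotate(+1)): offset=2, physical=[A,D,C,B,p], logical=[C,B,p,A,D]
After op 6 (swap(1, 0)): offset=2, physical=[A,D,B,C,p], logical=[B,C,p,A,D]
After op 7 (rotate(-2)): offset=0, physical=[A,D,B,C,p], logical=[A,D,B,C,p]
After op 8 (rotate(+3)): offset=3, physical=[A,D,B,C,p], logical=[C,p,A,D,B]

Answer: 3 C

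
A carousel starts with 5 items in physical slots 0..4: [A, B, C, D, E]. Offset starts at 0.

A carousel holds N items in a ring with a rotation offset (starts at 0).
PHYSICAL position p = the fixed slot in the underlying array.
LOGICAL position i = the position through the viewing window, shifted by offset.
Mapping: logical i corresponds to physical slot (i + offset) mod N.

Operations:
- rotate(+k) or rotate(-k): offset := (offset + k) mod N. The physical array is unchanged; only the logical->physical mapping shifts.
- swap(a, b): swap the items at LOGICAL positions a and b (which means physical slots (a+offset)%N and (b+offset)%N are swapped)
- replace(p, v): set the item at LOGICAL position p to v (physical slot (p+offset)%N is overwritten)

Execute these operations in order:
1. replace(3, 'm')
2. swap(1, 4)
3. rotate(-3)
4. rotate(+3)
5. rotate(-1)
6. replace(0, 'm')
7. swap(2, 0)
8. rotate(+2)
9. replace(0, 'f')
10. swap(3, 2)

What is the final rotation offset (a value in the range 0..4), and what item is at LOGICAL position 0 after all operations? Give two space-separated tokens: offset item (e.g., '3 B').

Answer: 1 f

Derivation:
After op 1 (replace(3, 'm')): offset=0, physical=[A,B,C,m,E], logical=[A,B,C,m,E]
After op 2 (swap(1, 4)): offset=0, physical=[A,E,C,m,B], logical=[A,E,C,m,B]
After op 3 (rotate(-3)): offset=2, physical=[A,E,C,m,B], logical=[C,m,B,A,E]
After op 4 (rotate(+3)): offset=0, physical=[A,E,C,m,B], logical=[A,E,C,m,B]
After op 5 (rotate(-1)): offset=4, physical=[A,E,C,m,B], logical=[B,A,E,C,m]
After op 6 (replace(0, 'm')): offset=4, physical=[A,E,C,m,m], logical=[m,A,E,C,m]
After op 7 (swap(2, 0)): offset=4, physical=[A,m,C,m,E], logical=[E,A,m,C,m]
After op 8 (rotate(+2)): offset=1, physical=[A,m,C,m,E], logical=[m,C,m,E,A]
After op 9 (replace(0, 'f')): offset=1, physical=[A,f,C,m,E], logical=[f,C,m,E,A]
After op 10 (swap(3, 2)): offset=1, physical=[A,f,C,E,m], logical=[f,C,E,m,A]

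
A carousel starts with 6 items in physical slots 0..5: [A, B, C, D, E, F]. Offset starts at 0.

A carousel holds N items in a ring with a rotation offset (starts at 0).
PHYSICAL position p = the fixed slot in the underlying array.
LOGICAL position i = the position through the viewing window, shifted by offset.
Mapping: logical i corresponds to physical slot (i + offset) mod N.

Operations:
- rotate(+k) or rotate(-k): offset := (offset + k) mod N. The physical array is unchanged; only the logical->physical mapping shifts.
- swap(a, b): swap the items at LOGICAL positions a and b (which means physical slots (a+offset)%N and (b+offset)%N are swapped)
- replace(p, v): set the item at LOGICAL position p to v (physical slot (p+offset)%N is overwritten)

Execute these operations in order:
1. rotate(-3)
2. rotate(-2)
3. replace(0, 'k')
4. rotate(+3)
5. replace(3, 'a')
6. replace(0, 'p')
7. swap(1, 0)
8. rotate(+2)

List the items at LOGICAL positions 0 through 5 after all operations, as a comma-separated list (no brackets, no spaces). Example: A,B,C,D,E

After op 1 (rotate(-3)): offset=3, physical=[A,B,C,D,E,F], logical=[D,E,F,A,B,C]
After op 2 (rotate(-2)): offset=1, physical=[A,B,C,D,E,F], logical=[B,C,D,E,F,A]
After op 3 (replace(0, 'k')): offset=1, physical=[A,k,C,D,E,F], logical=[k,C,D,E,F,A]
After op 4 (rotate(+3)): offset=4, physical=[A,k,C,D,E,F], logical=[E,F,A,k,C,D]
After op 5 (replace(3, 'a')): offset=4, physical=[A,a,C,D,E,F], logical=[E,F,A,a,C,D]
After op 6 (replace(0, 'p')): offset=4, physical=[A,a,C,D,p,F], logical=[p,F,A,a,C,D]
After op 7 (swap(1, 0)): offset=4, physical=[A,a,C,D,F,p], logical=[F,p,A,a,C,D]
After op 8 (rotate(+2)): offset=0, physical=[A,a,C,D,F,p], logical=[A,a,C,D,F,p]

Answer: A,a,C,D,F,p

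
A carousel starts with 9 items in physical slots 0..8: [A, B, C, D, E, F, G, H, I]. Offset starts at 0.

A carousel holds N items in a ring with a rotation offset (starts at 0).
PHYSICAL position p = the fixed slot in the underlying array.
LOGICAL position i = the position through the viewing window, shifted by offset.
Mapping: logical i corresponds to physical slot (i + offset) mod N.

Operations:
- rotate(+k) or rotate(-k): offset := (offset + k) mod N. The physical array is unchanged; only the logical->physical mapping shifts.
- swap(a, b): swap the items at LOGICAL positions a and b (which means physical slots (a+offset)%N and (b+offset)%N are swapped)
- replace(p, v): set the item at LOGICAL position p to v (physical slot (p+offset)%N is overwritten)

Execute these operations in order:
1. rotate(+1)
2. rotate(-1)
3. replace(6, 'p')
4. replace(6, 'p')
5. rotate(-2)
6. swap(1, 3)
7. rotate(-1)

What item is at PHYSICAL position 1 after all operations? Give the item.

Answer: I

Derivation:
After op 1 (rotate(+1)): offset=1, physical=[A,B,C,D,E,F,G,H,I], logical=[B,C,D,E,F,G,H,I,A]
After op 2 (rotate(-1)): offset=0, physical=[A,B,C,D,E,F,G,H,I], logical=[A,B,C,D,E,F,G,H,I]
After op 3 (replace(6, 'p')): offset=0, physical=[A,B,C,D,E,F,p,H,I], logical=[A,B,C,D,E,F,p,H,I]
After op 4 (replace(6, 'p')): offset=0, physical=[A,B,C,D,E,F,p,H,I], logical=[A,B,C,D,E,F,p,H,I]
After op 5 (rotate(-2)): offset=7, physical=[A,B,C,D,E,F,p,H,I], logical=[H,I,A,B,C,D,E,F,p]
After op 6 (swap(1, 3)): offset=7, physical=[A,I,C,D,E,F,p,H,B], logical=[H,B,A,I,C,D,E,F,p]
After op 7 (rotate(-1)): offset=6, physical=[A,I,C,D,E,F,p,H,B], logical=[p,H,B,A,I,C,D,E,F]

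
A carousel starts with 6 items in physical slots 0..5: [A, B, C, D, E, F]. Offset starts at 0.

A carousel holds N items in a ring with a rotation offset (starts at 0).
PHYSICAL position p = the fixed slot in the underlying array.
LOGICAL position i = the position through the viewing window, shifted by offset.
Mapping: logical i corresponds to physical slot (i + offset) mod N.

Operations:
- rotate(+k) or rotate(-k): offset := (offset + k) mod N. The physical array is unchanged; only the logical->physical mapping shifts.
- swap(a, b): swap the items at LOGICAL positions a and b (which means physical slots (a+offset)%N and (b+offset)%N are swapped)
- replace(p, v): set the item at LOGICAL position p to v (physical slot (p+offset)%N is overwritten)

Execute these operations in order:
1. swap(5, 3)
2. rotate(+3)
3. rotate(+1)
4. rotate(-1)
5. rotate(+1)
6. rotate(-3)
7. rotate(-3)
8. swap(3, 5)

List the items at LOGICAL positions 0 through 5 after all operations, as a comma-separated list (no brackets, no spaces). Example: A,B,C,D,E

After op 1 (swap(5, 3)): offset=0, physical=[A,B,C,F,E,D], logical=[A,B,C,F,E,D]
After op 2 (rotate(+3)): offset=3, physical=[A,B,C,F,E,D], logical=[F,E,D,A,B,C]
After op 3 (rotate(+1)): offset=4, physical=[A,B,C,F,E,D], logical=[E,D,A,B,C,F]
After op 4 (rotate(-1)): offset=3, physical=[A,B,C,F,E,D], logical=[F,E,D,A,B,C]
After op 5 (rotate(+1)): offset=4, physical=[A,B,C,F,E,D], logical=[E,D,A,B,C,F]
After op 6 (rotate(-3)): offset=1, physical=[A,B,C,F,E,D], logical=[B,C,F,E,D,A]
After op 7 (rotate(-3)): offset=4, physical=[A,B,C,F,E,D], logical=[E,D,A,B,C,F]
After op 8 (swap(3, 5)): offset=4, physical=[A,F,C,B,E,D], logical=[E,D,A,F,C,B]

Answer: E,D,A,F,C,B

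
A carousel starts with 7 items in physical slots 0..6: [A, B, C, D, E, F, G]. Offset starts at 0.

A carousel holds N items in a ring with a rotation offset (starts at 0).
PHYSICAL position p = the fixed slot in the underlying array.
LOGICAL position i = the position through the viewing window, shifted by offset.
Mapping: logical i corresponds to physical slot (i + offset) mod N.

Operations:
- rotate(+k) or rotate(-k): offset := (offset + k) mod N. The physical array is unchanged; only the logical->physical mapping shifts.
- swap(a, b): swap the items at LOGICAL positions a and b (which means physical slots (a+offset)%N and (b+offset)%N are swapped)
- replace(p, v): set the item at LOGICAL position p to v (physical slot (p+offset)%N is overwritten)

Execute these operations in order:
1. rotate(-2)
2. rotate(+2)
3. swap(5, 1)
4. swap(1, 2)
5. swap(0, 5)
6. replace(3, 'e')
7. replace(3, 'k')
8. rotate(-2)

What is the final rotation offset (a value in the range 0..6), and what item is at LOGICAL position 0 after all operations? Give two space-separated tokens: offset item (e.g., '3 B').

After op 1 (rotate(-2)): offset=5, physical=[A,B,C,D,E,F,G], logical=[F,G,A,B,C,D,E]
After op 2 (rotate(+2)): offset=0, physical=[A,B,C,D,E,F,G], logical=[A,B,C,D,E,F,G]
After op 3 (swap(5, 1)): offset=0, physical=[A,F,C,D,E,B,G], logical=[A,F,C,D,E,B,G]
After op 4 (swap(1, 2)): offset=0, physical=[A,C,F,D,E,B,G], logical=[A,C,F,D,E,B,G]
After op 5 (swap(0, 5)): offset=0, physical=[B,C,F,D,E,A,G], logical=[B,C,F,D,E,A,G]
After op 6 (replace(3, 'e')): offset=0, physical=[B,C,F,e,E,A,G], logical=[B,C,F,e,E,A,G]
After op 7 (replace(3, 'k')): offset=0, physical=[B,C,F,k,E,A,G], logical=[B,C,F,k,E,A,G]
After op 8 (rotate(-2)): offset=5, physical=[B,C,F,k,E,A,G], logical=[A,G,B,C,F,k,E]

Answer: 5 A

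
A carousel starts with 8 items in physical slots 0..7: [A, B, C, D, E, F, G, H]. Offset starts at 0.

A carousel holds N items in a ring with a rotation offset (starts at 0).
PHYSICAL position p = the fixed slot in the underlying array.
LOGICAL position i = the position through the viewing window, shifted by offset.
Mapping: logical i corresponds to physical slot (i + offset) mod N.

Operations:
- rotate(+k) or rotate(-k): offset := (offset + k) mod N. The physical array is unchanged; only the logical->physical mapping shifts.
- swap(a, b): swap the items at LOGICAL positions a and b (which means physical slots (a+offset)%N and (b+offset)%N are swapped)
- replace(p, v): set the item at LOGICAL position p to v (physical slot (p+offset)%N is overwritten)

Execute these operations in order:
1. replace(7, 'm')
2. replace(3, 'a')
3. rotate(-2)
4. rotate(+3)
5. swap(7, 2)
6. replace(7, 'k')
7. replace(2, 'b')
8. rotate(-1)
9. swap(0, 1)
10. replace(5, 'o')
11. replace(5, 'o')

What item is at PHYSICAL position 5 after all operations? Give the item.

After op 1 (replace(7, 'm')): offset=0, physical=[A,B,C,D,E,F,G,m], logical=[A,B,C,D,E,F,G,m]
After op 2 (replace(3, 'a')): offset=0, physical=[A,B,C,a,E,F,G,m], logical=[A,B,C,a,E,F,G,m]
After op 3 (rotate(-2)): offset=6, physical=[A,B,C,a,E,F,G,m], logical=[G,m,A,B,C,a,E,F]
After op 4 (rotate(+3)): offset=1, physical=[A,B,C,a,E,F,G,m], logical=[B,C,a,E,F,G,m,A]
After op 5 (swap(7, 2)): offset=1, physical=[a,B,C,A,E,F,G,m], logical=[B,C,A,E,F,G,m,a]
After op 6 (replace(7, 'k')): offset=1, physical=[k,B,C,A,E,F,G,m], logical=[B,C,A,E,F,G,m,k]
After op 7 (replace(2, 'b')): offset=1, physical=[k,B,C,b,E,F,G,m], logical=[B,C,b,E,F,G,m,k]
After op 8 (rotate(-1)): offset=0, physical=[k,B,C,b,E,F,G,m], logical=[k,B,C,b,E,F,G,m]
After op 9 (swap(0, 1)): offset=0, physical=[B,k,C,b,E,F,G,m], logical=[B,k,C,b,E,F,G,m]
After op 10 (replace(5, 'o')): offset=0, physical=[B,k,C,b,E,o,G,m], logical=[B,k,C,b,E,o,G,m]
After op 11 (replace(5, 'o')): offset=0, physical=[B,k,C,b,E,o,G,m], logical=[B,k,C,b,E,o,G,m]

Answer: o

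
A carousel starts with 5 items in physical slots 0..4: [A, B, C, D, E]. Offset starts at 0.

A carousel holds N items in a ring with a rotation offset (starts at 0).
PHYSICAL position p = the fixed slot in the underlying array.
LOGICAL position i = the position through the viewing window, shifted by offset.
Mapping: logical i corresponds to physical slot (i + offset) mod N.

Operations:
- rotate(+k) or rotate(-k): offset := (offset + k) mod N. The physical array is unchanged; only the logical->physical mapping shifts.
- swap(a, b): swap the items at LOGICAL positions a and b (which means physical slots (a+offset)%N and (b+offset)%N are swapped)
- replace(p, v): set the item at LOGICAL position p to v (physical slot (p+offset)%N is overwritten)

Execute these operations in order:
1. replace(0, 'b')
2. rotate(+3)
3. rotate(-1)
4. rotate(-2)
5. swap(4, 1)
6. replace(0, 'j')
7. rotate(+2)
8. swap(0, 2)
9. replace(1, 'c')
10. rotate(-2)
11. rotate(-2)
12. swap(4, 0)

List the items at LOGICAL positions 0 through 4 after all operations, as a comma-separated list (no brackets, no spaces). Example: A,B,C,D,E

After op 1 (replace(0, 'b')): offset=0, physical=[b,B,C,D,E], logical=[b,B,C,D,E]
After op 2 (rotate(+3)): offset=3, physical=[b,B,C,D,E], logical=[D,E,b,B,C]
After op 3 (rotate(-1)): offset=2, physical=[b,B,C,D,E], logical=[C,D,E,b,B]
After op 4 (rotate(-2)): offset=0, physical=[b,B,C,D,E], logical=[b,B,C,D,E]
After op 5 (swap(4, 1)): offset=0, physical=[b,E,C,D,B], logical=[b,E,C,D,B]
After op 6 (replace(0, 'j')): offset=0, physical=[j,E,C,D,B], logical=[j,E,C,D,B]
After op 7 (rotate(+2)): offset=2, physical=[j,E,C,D,B], logical=[C,D,B,j,E]
After op 8 (swap(0, 2)): offset=2, physical=[j,E,B,D,C], logical=[B,D,C,j,E]
After op 9 (replace(1, 'c')): offset=2, physical=[j,E,B,c,C], logical=[B,c,C,j,E]
After op 10 (rotate(-2)): offset=0, physical=[j,E,B,c,C], logical=[j,E,B,c,C]
After op 11 (rotate(-2)): offset=3, physical=[j,E,B,c,C], logical=[c,C,j,E,B]
After op 12 (swap(4, 0)): offset=3, physical=[j,E,c,B,C], logical=[B,C,j,E,c]

Answer: B,C,j,E,c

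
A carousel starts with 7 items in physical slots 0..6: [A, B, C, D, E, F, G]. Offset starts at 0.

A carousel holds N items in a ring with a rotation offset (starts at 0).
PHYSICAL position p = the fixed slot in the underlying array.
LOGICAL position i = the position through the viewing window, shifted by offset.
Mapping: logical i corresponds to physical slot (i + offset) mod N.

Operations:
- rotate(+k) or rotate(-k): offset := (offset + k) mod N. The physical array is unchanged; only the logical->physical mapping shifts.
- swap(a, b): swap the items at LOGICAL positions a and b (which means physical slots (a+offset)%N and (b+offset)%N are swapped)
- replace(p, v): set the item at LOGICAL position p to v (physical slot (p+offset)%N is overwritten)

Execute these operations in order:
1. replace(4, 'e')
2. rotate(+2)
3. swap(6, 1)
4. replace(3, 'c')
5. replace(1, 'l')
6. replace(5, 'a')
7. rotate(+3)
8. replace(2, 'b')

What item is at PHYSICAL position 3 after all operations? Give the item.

Answer: l

Derivation:
After op 1 (replace(4, 'e')): offset=0, physical=[A,B,C,D,e,F,G], logical=[A,B,C,D,e,F,G]
After op 2 (rotate(+2)): offset=2, physical=[A,B,C,D,e,F,G], logical=[C,D,e,F,G,A,B]
After op 3 (swap(6, 1)): offset=2, physical=[A,D,C,B,e,F,G], logical=[C,B,e,F,G,A,D]
After op 4 (replace(3, 'c')): offset=2, physical=[A,D,C,B,e,c,G], logical=[C,B,e,c,G,A,D]
After op 5 (replace(1, 'l')): offset=2, physical=[A,D,C,l,e,c,G], logical=[C,l,e,c,G,A,D]
After op 6 (replace(5, 'a')): offset=2, physical=[a,D,C,l,e,c,G], logical=[C,l,e,c,G,a,D]
After op 7 (rotate(+3)): offset=5, physical=[a,D,C,l,e,c,G], logical=[c,G,a,D,C,l,e]
After op 8 (replace(2, 'b')): offset=5, physical=[b,D,C,l,e,c,G], logical=[c,G,b,D,C,l,e]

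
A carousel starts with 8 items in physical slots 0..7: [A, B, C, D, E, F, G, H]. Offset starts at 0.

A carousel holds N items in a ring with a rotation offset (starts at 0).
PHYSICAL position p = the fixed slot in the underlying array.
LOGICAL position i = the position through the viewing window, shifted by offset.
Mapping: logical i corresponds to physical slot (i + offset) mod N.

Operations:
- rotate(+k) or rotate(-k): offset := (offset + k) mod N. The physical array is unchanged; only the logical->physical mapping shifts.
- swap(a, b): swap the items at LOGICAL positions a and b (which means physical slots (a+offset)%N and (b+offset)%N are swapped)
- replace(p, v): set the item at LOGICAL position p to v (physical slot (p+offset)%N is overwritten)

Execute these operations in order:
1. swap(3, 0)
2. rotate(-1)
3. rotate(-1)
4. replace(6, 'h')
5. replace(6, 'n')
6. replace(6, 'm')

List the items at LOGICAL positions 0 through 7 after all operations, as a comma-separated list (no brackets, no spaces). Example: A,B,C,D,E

Answer: G,H,D,B,C,A,m,F

Derivation:
After op 1 (swap(3, 0)): offset=0, physical=[D,B,C,A,E,F,G,H], logical=[D,B,C,A,E,F,G,H]
After op 2 (rotate(-1)): offset=7, physical=[D,B,C,A,E,F,G,H], logical=[H,D,B,C,A,E,F,G]
After op 3 (rotate(-1)): offset=6, physical=[D,B,C,A,E,F,G,H], logical=[G,H,D,B,C,A,E,F]
After op 4 (replace(6, 'h')): offset=6, physical=[D,B,C,A,h,F,G,H], logical=[G,H,D,B,C,A,h,F]
After op 5 (replace(6, 'n')): offset=6, physical=[D,B,C,A,n,F,G,H], logical=[G,H,D,B,C,A,n,F]
After op 6 (replace(6, 'm')): offset=6, physical=[D,B,C,A,m,F,G,H], logical=[G,H,D,B,C,A,m,F]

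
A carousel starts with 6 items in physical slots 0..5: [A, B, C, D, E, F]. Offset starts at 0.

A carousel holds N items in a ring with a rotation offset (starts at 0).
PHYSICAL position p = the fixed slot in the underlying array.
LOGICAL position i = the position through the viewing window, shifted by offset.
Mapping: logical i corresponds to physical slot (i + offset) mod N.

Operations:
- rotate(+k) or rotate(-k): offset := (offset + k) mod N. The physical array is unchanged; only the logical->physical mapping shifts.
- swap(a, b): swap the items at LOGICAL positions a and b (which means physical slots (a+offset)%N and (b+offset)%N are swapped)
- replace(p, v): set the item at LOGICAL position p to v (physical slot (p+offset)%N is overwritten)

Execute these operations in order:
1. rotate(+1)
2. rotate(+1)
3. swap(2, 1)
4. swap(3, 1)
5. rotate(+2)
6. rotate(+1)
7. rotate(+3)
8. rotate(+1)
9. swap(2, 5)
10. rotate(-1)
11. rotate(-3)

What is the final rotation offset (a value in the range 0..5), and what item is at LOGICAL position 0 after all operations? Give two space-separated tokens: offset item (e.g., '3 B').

Answer: 5 C

Derivation:
After op 1 (rotate(+1)): offset=1, physical=[A,B,C,D,E,F], logical=[B,C,D,E,F,A]
After op 2 (rotate(+1)): offset=2, physical=[A,B,C,D,E,F], logical=[C,D,E,F,A,B]
After op 3 (swap(2, 1)): offset=2, physical=[A,B,C,E,D,F], logical=[C,E,D,F,A,B]
After op 4 (swap(3, 1)): offset=2, physical=[A,B,C,F,D,E], logical=[C,F,D,E,A,B]
After op 5 (rotate(+2)): offset=4, physical=[A,B,C,F,D,E], logical=[D,E,A,B,C,F]
After op 6 (rotate(+1)): offset=5, physical=[A,B,C,F,D,E], logical=[E,A,B,C,F,D]
After op 7 (rotate(+3)): offset=2, physical=[A,B,C,F,D,E], logical=[C,F,D,E,A,B]
After op 8 (rotate(+1)): offset=3, physical=[A,B,C,F,D,E], logical=[F,D,E,A,B,C]
After op 9 (swap(2, 5)): offset=3, physical=[A,B,E,F,D,C], logical=[F,D,C,A,B,E]
After op 10 (rotate(-1)): offset=2, physical=[A,B,E,F,D,C], logical=[E,F,D,C,A,B]
After op 11 (rotate(-3)): offset=5, physical=[A,B,E,F,D,C], logical=[C,A,B,E,F,D]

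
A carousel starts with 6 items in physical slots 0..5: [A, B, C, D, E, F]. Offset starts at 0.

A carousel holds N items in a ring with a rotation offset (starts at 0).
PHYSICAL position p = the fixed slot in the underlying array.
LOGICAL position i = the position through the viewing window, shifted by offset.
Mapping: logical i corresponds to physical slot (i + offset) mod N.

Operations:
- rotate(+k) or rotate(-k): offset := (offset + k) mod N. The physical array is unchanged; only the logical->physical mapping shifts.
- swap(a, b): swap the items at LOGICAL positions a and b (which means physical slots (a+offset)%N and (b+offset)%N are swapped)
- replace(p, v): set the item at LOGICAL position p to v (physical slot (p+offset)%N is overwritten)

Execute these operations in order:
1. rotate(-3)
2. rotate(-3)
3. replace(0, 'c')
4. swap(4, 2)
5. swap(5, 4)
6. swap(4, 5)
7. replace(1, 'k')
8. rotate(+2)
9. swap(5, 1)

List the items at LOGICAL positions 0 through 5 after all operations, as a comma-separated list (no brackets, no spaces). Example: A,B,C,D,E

After op 1 (rotate(-3)): offset=3, physical=[A,B,C,D,E,F], logical=[D,E,F,A,B,C]
After op 2 (rotate(-3)): offset=0, physical=[A,B,C,D,E,F], logical=[A,B,C,D,E,F]
After op 3 (replace(0, 'c')): offset=0, physical=[c,B,C,D,E,F], logical=[c,B,C,D,E,F]
After op 4 (swap(4, 2)): offset=0, physical=[c,B,E,D,C,F], logical=[c,B,E,D,C,F]
After op 5 (swap(5, 4)): offset=0, physical=[c,B,E,D,F,C], logical=[c,B,E,D,F,C]
After op 6 (swap(4, 5)): offset=0, physical=[c,B,E,D,C,F], logical=[c,B,E,D,C,F]
After op 7 (replace(1, 'k')): offset=0, physical=[c,k,E,D,C,F], logical=[c,k,E,D,C,F]
After op 8 (rotate(+2)): offset=2, physical=[c,k,E,D,C,F], logical=[E,D,C,F,c,k]
After op 9 (swap(5, 1)): offset=2, physical=[c,D,E,k,C,F], logical=[E,k,C,F,c,D]

Answer: E,k,C,F,c,D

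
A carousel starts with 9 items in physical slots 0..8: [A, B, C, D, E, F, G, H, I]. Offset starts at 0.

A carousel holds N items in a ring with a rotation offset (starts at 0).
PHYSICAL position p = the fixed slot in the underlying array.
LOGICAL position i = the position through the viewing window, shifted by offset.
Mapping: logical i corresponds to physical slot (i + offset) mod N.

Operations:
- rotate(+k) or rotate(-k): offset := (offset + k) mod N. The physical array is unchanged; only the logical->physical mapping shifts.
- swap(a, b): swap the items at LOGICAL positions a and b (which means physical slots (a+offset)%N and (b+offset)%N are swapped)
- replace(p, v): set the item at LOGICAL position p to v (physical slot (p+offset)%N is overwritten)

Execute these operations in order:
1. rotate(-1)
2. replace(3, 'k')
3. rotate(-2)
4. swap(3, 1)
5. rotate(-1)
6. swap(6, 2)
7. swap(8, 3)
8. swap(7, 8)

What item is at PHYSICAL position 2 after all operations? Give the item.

Answer: A

Derivation:
After op 1 (rotate(-1)): offset=8, physical=[A,B,C,D,E,F,G,H,I], logical=[I,A,B,C,D,E,F,G,H]
After op 2 (replace(3, 'k')): offset=8, physical=[A,B,k,D,E,F,G,H,I], logical=[I,A,B,k,D,E,F,G,H]
After op 3 (rotate(-2)): offset=6, physical=[A,B,k,D,E,F,G,H,I], logical=[G,H,I,A,B,k,D,E,F]
After op 4 (swap(3, 1)): offset=6, physical=[H,B,k,D,E,F,G,A,I], logical=[G,A,I,H,B,k,D,E,F]
After op 5 (rotate(-1)): offset=5, physical=[H,B,k,D,E,F,G,A,I], logical=[F,G,A,I,H,B,k,D,E]
After op 6 (swap(6, 2)): offset=5, physical=[H,B,A,D,E,F,G,k,I], logical=[F,G,k,I,H,B,A,D,E]
After op 7 (swap(8, 3)): offset=5, physical=[H,B,A,D,I,F,G,k,E], logical=[F,G,k,E,H,B,A,D,I]
After op 8 (swap(7, 8)): offset=5, physical=[H,B,A,I,D,F,G,k,E], logical=[F,G,k,E,H,B,A,I,D]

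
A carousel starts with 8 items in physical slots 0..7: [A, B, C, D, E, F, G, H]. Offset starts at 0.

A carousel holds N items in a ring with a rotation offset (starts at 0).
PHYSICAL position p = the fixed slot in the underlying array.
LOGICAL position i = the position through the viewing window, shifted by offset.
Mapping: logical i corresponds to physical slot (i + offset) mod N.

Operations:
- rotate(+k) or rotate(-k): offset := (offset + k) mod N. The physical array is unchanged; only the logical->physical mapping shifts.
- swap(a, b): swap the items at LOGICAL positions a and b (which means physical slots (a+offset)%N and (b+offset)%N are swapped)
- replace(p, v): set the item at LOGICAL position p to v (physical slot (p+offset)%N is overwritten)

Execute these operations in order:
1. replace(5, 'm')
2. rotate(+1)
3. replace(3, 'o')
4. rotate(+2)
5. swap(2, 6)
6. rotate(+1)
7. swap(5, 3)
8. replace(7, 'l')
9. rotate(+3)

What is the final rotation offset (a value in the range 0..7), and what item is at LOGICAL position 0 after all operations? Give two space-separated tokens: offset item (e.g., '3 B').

Answer: 7 m

Derivation:
After op 1 (replace(5, 'm')): offset=0, physical=[A,B,C,D,E,m,G,H], logical=[A,B,C,D,E,m,G,H]
After op 2 (rotate(+1)): offset=1, physical=[A,B,C,D,E,m,G,H], logical=[B,C,D,E,m,G,H,A]
After op 3 (replace(3, 'o')): offset=1, physical=[A,B,C,D,o,m,G,H], logical=[B,C,D,o,m,G,H,A]
After op 4 (rotate(+2)): offset=3, physical=[A,B,C,D,o,m,G,H], logical=[D,o,m,G,H,A,B,C]
After op 5 (swap(2, 6)): offset=3, physical=[A,m,C,D,o,B,G,H], logical=[D,o,B,G,H,A,m,C]
After op 6 (rotate(+1)): offset=4, physical=[A,m,C,D,o,B,G,H], logical=[o,B,G,H,A,m,C,D]
After op 7 (swap(5, 3)): offset=4, physical=[A,H,C,D,o,B,G,m], logical=[o,B,G,m,A,H,C,D]
After op 8 (replace(7, 'l')): offset=4, physical=[A,H,C,l,o,B,G,m], logical=[o,B,G,m,A,H,C,l]
After op 9 (rotate(+3)): offset=7, physical=[A,H,C,l,o,B,G,m], logical=[m,A,H,C,l,o,B,G]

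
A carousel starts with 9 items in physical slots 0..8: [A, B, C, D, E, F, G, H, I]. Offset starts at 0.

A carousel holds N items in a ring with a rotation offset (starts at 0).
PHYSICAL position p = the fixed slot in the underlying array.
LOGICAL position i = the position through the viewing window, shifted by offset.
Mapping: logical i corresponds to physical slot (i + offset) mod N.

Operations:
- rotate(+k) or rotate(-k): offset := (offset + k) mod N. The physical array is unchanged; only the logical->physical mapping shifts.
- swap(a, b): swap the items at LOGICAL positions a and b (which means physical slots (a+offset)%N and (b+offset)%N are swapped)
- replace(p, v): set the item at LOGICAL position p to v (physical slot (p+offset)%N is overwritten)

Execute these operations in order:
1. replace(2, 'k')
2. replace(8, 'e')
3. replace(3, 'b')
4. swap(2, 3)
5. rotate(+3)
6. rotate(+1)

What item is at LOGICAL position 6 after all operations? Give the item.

After op 1 (replace(2, 'k')): offset=0, physical=[A,B,k,D,E,F,G,H,I], logical=[A,B,k,D,E,F,G,H,I]
After op 2 (replace(8, 'e')): offset=0, physical=[A,B,k,D,E,F,G,H,e], logical=[A,B,k,D,E,F,G,H,e]
After op 3 (replace(3, 'b')): offset=0, physical=[A,B,k,b,E,F,G,H,e], logical=[A,B,k,b,E,F,G,H,e]
After op 4 (swap(2, 3)): offset=0, physical=[A,B,b,k,E,F,G,H,e], logical=[A,B,b,k,E,F,G,H,e]
After op 5 (rotate(+3)): offset=3, physical=[A,B,b,k,E,F,G,H,e], logical=[k,E,F,G,H,e,A,B,b]
After op 6 (rotate(+1)): offset=4, physical=[A,B,b,k,E,F,G,H,e], logical=[E,F,G,H,e,A,B,b,k]

Answer: B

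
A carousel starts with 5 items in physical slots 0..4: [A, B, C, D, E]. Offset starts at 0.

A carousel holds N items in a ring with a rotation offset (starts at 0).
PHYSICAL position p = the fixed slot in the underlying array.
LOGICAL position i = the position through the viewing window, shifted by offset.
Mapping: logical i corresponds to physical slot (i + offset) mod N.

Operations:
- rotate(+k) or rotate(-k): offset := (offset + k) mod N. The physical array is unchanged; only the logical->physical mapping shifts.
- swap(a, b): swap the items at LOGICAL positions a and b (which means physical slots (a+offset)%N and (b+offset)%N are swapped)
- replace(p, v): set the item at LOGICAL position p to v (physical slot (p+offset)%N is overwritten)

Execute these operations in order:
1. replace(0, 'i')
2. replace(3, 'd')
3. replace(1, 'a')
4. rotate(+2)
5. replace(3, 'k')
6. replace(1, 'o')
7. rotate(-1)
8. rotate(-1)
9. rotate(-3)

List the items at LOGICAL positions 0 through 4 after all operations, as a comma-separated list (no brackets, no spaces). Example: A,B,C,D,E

After op 1 (replace(0, 'i')): offset=0, physical=[i,B,C,D,E], logical=[i,B,C,D,E]
After op 2 (replace(3, 'd')): offset=0, physical=[i,B,C,d,E], logical=[i,B,C,d,E]
After op 3 (replace(1, 'a')): offset=0, physical=[i,a,C,d,E], logical=[i,a,C,d,E]
After op 4 (rotate(+2)): offset=2, physical=[i,a,C,d,E], logical=[C,d,E,i,a]
After op 5 (replace(3, 'k')): offset=2, physical=[k,a,C,d,E], logical=[C,d,E,k,a]
After op 6 (replace(1, 'o')): offset=2, physical=[k,a,C,o,E], logical=[C,o,E,k,a]
After op 7 (rotate(-1)): offset=1, physical=[k,a,C,o,E], logical=[a,C,o,E,k]
After op 8 (rotate(-1)): offset=0, physical=[k,a,C,o,E], logical=[k,a,C,o,E]
After op 9 (rotate(-3)): offset=2, physical=[k,a,C,o,E], logical=[C,o,E,k,a]

Answer: C,o,E,k,a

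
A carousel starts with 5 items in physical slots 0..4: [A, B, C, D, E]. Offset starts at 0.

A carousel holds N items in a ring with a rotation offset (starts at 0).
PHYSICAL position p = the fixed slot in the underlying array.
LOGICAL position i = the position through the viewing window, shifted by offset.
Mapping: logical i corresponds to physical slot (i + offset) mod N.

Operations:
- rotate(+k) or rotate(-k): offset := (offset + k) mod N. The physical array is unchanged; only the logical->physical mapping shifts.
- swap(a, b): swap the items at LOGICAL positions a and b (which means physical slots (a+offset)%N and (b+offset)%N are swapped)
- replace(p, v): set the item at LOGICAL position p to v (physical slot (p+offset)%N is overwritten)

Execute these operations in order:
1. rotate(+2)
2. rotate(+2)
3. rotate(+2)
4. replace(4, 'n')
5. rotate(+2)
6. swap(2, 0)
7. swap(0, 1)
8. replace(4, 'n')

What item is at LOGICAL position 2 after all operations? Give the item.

After op 1 (rotate(+2)): offset=2, physical=[A,B,C,D,E], logical=[C,D,E,A,B]
After op 2 (rotate(+2)): offset=4, physical=[A,B,C,D,E], logical=[E,A,B,C,D]
After op 3 (rotate(+2)): offset=1, physical=[A,B,C,D,E], logical=[B,C,D,E,A]
After op 4 (replace(4, 'n')): offset=1, physical=[n,B,C,D,E], logical=[B,C,D,E,n]
After op 5 (rotate(+2)): offset=3, physical=[n,B,C,D,E], logical=[D,E,n,B,C]
After op 6 (swap(2, 0)): offset=3, physical=[D,B,C,n,E], logical=[n,E,D,B,C]
After op 7 (swap(0, 1)): offset=3, physical=[D,B,C,E,n], logical=[E,n,D,B,C]
After op 8 (replace(4, 'n')): offset=3, physical=[D,B,n,E,n], logical=[E,n,D,B,n]

Answer: D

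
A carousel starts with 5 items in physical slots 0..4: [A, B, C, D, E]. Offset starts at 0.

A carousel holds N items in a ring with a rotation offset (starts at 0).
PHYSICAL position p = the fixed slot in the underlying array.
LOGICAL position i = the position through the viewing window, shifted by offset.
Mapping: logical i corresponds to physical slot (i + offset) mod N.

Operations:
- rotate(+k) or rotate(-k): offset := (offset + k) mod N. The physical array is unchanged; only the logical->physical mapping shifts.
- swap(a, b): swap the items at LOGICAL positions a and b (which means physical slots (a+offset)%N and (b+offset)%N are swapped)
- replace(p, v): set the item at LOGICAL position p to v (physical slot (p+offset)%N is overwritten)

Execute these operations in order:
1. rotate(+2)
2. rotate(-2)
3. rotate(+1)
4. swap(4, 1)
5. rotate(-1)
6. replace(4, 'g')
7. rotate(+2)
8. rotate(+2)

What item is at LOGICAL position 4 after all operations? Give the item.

After op 1 (rotate(+2)): offset=2, physical=[A,B,C,D,E], logical=[C,D,E,A,B]
After op 2 (rotate(-2)): offset=0, physical=[A,B,C,D,E], logical=[A,B,C,D,E]
After op 3 (rotate(+1)): offset=1, physical=[A,B,C,D,E], logical=[B,C,D,E,A]
After op 4 (swap(4, 1)): offset=1, physical=[C,B,A,D,E], logical=[B,A,D,E,C]
After op 5 (rotate(-1)): offset=0, physical=[C,B,A,D,E], logical=[C,B,A,D,E]
After op 6 (replace(4, 'g')): offset=0, physical=[C,B,A,D,g], logical=[C,B,A,D,g]
After op 7 (rotate(+2)): offset=2, physical=[C,B,A,D,g], logical=[A,D,g,C,B]
After op 8 (rotate(+2)): offset=4, physical=[C,B,A,D,g], logical=[g,C,B,A,D]

Answer: D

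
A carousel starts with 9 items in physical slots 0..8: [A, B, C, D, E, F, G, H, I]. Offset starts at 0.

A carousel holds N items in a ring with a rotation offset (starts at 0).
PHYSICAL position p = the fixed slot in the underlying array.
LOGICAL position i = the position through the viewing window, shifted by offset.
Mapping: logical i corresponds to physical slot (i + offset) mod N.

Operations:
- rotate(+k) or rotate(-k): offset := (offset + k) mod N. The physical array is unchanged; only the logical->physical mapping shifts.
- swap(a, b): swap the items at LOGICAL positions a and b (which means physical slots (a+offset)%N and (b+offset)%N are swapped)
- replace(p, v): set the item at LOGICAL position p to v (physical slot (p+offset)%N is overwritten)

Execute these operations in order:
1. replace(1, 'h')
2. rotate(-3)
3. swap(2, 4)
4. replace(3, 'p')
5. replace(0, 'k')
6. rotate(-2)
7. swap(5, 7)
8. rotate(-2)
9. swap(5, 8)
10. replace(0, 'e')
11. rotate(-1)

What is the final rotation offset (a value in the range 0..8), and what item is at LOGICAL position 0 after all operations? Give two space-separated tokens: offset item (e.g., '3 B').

After op 1 (replace(1, 'h')): offset=0, physical=[A,h,C,D,E,F,G,H,I], logical=[A,h,C,D,E,F,G,H,I]
After op 2 (rotate(-3)): offset=6, physical=[A,h,C,D,E,F,G,H,I], logical=[G,H,I,A,h,C,D,E,F]
After op 3 (swap(2, 4)): offset=6, physical=[A,I,C,D,E,F,G,H,h], logical=[G,H,h,A,I,C,D,E,F]
After op 4 (replace(3, 'p')): offset=6, physical=[p,I,C,D,E,F,G,H,h], logical=[G,H,h,p,I,C,D,E,F]
After op 5 (replace(0, 'k')): offset=6, physical=[p,I,C,D,E,F,k,H,h], logical=[k,H,h,p,I,C,D,E,F]
After op 6 (rotate(-2)): offset=4, physical=[p,I,C,D,E,F,k,H,h], logical=[E,F,k,H,h,p,I,C,D]
After op 7 (swap(5, 7)): offset=4, physical=[C,I,p,D,E,F,k,H,h], logical=[E,F,k,H,h,C,I,p,D]
After op 8 (rotate(-2)): offset=2, physical=[C,I,p,D,E,F,k,H,h], logical=[p,D,E,F,k,H,h,C,I]
After op 9 (swap(5, 8)): offset=2, physical=[C,H,p,D,E,F,k,I,h], logical=[p,D,E,F,k,I,h,C,H]
After op 10 (replace(0, 'e')): offset=2, physical=[C,H,e,D,E,F,k,I,h], logical=[e,D,E,F,k,I,h,C,H]
After op 11 (rotate(-1)): offset=1, physical=[C,H,e,D,E,F,k,I,h], logical=[H,e,D,E,F,k,I,h,C]

Answer: 1 H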